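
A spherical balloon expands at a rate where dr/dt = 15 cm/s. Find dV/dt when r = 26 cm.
40560π cm³/s

V = (4/3)πr³
dV/dt = dV/dr · dr/dt = 4πr² · 15
At r = 26: dV/dt = 40560π cm³/s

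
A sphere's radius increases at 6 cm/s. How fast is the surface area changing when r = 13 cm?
624π cm²/s

S = 4πr²
dS/dt = dS/dr · dr/dt = 8πr · 6
At r = 13: dS/dt = 624π cm²/s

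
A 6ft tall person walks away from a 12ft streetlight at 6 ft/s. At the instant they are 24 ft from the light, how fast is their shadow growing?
6 ft/s

By similar triangles: 12/(x+s) = 6/s
Solving: s = 6x/6
ds/dt = 6/6 · dx/dt = 1 · 6 = 6 ft/s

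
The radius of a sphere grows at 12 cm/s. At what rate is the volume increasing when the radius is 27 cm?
34992π cm³/s

V = (4/3)πr³
dV/dt = dV/dr · dr/dt = 4πr² · 12
At r = 27: dV/dt = 34992π cm³/s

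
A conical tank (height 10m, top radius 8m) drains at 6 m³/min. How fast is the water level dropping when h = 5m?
3/(8π) ≈ 0.1194 m/min

r/h = 8/10, so r = (4/5)h
V = (1/3)πr²h = (1/3)π((4/5)h)²h = (16/75)πh³
dV/dh = (16/25)πh²
dh/dt = (dV/dt)/(dV/dh) = -6/((16/25)π·5²) = -3/(8π) m/min
The level is dropping at 3/(8π) ≈ 0.1194 m/min.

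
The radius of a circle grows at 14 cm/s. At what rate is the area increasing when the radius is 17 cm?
476π cm²/s

A = πr²
dA/dt = 2πr · dr/dt = 2π(17)(14) = 476π cm²/s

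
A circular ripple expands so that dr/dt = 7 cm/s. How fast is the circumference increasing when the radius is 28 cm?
14π cm/s

C = 2πr
dC/dt = 2π · dr/dt = 2π · 7 = 14π cm/s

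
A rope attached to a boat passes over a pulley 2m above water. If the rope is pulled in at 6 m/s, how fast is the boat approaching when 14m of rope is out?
7√3/2 ≈ 6.062 m/s

rope² = x² + 2²
x = √(14² - 2²) = 8√3
dx/dt = (rope/x) · d(rope)/dt = (14/(8√3)) · (-6) = -7√3/2 m/s
The boat approaches at 7√3/2 ≈ 6.062 m/s.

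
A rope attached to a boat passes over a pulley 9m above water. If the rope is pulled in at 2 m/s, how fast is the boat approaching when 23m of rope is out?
23√7/28 ≈ 2.173 m/s

rope² = x² + 9²
x = √(23² - 9²) = 8√7
dx/dt = (rope/x) · d(rope)/dt = (23/(8√7)) · (-2) = -23√7/28 m/s
The boat approaches at 23√7/28 ≈ 2.173 m/s.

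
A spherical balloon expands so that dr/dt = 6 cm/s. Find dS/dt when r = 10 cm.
480π cm²/s

S = 4πr²
dS/dt = dS/dr · dr/dt = 8πr · 6
At r = 10: dS/dt = 480π cm²/s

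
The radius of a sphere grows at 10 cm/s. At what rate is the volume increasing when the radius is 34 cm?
46240π cm³/s

V = (4/3)πr³
dV/dt = dV/dr · dr/dt = 4πr² · 10
At r = 34: dV/dt = 46240π cm³/s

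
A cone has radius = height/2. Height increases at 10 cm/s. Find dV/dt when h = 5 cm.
125π/2 cm³/s

V = (1/3)π(h/2)²h = πh³/12
dV/dt = πh²/4 · 10
At h = 5: dV/dt = 125π/2 cm³/s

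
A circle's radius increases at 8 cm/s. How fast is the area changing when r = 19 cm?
304π cm²/s

A = πr²
dA/dt = 2πr · dr/dt = 2π(19)(8) = 304π cm²/s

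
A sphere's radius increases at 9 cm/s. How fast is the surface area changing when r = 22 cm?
1584π cm²/s

S = 4πr²
dS/dt = dS/dr · dr/dt = 8πr · 9
At r = 22: dS/dt = 1584π cm²/s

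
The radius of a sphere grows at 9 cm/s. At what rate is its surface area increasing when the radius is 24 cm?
1728π cm²/s

S = 4πr²
dS/dt = dS/dr · dr/dt = 8πr · 9
At r = 24: dS/dt = 1728π cm²/s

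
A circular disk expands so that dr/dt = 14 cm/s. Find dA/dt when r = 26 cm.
728π cm²/s

A = πr²
dA/dt = 2πr · dr/dt = 2π(26)(14) = 728π cm²/s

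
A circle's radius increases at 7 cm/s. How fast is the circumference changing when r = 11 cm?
14π cm/s

C = 2πr
dC/dt = 2π · dr/dt = 2π · 7 = 14π cm/s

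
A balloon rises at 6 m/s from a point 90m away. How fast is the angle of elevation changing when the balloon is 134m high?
0.020725 rad/s

tan(θ) = y/90
sec²(θ) · dθ/dt = (1/90) · dy/dt
dθ/dt = cos²(θ)/90 · 6 = 90/(90² + 134²) · 6
dθ/dt = 0.020725 rad/s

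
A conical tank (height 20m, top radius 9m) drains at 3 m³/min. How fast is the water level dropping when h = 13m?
400/(4563π) ≈ 0.0279 m/min

r/h = 9/20, so r = (9/20)h
V = (1/3)πr²h = (1/3)π((9/20)h)²h = (27/400)πh³
dV/dh = (81/400)πh²
dh/dt = (dV/dt)/(dV/dh) = -3/((81/400)π·13²) = -400/(4563π) m/min
The level is dropping at 400/(4563π) ≈ 0.0279 m/min.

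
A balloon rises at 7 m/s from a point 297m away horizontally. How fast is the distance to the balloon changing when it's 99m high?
7√10/10 ≈ 2.214 m/s

z² = 297² + y²
z = √(297² + 99²) = 99√10
dz/dt = y/z · dy/dt = 99/(99√10) · 7 = 7√10/10 ≈ 2.214 m/s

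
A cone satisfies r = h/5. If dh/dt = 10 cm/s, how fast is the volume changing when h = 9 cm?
162π/5 cm³/s

V = (1/3)π(h/5)²h = πh³/75
dV/dt = πh²/25 · 10
At h = 9: dV/dt = 162π/5 cm³/s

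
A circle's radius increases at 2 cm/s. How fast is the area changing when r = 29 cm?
116π cm²/s

A = πr²
dA/dt = 2πr · dr/dt = 2π(29)(2) = 116π cm²/s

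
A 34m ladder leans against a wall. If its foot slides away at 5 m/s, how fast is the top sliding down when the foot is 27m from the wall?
135√427/427 ≈ 6.533 m/s

x² + y² = 34²
2x·dx/dt + 2y·dy/dt = 0
dy/dt = -x/y · dx/dt = -27/√427 · 5 = -135√427/427 m/s
The top is descending at 135√427/427 ≈ 6.533 m/s.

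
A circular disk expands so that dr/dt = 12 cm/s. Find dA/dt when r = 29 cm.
696π cm²/s

A = πr²
dA/dt = 2πr · dr/dt = 2π(29)(12) = 696π cm²/s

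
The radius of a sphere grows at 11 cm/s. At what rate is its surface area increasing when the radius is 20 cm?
1760π cm²/s

S = 4πr²
dS/dt = dS/dr · dr/dt = 8πr · 11
At r = 20: dS/dt = 1760π cm²/s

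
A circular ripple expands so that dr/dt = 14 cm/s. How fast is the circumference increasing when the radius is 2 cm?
28π cm/s

C = 2πr
dC/dt = 2π · dr/dt = 2π · 14 = 28π cm/s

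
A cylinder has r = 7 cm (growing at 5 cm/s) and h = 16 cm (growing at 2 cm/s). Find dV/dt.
1218π cm³/s

V = πr²h
dV/dt = 2πrh·dr/dt + πr²·dh/dt
= 2π(7)(16)(5) + π(7)²(2)
= 1218π cm³/s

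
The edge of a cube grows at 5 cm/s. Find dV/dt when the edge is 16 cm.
3840 cm³/s

V = s³
dV/dt = 3s² · ds/dt = 3·16²·5 = 3840 cm³/s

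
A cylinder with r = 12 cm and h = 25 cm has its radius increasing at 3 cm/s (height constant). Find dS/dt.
294π cm²/s

S = 2πrh + 2πr² (lateral + bases)
dS/dt = (2πh + 4πr)·dr/dt = (2π·25 + 4π·12)·3
= 294π cm²/s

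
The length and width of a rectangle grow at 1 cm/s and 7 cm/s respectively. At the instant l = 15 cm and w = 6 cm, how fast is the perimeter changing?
16 cm/s

P = 2(l + w)
dP/dt = 2(dl/dt + dw/dt) = 2(1 + 7) = 16 cm/s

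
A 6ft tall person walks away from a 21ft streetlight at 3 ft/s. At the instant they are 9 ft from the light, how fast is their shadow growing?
6/5 ft/s

By similar triangles: 21/(x+s) = 6/s
Solving: s = 6x/15
ds/dt = 6/15 · dx/dt = 2/5 · 3 = 6/5 ft/s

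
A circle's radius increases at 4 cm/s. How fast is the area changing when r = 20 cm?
160π cm²/s

A = πr²
dA/dt = 2πr · dr/dt = 2π(20)(4) = 160π cm²/s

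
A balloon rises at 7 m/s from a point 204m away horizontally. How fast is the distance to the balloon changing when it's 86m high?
301√12253/12253 ≈ 2.719 m/s

z² = 204² + y²
z = √(204² + 86²) = 2√12253
dz/dt = y/z · dy/dt = 86/(2√12253) · 7 = 301√12253/12253 ≈ 2.719 m/s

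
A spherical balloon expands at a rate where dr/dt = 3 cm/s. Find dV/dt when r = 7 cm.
588π cm³/s

V = (4/3)πr³
dV/dt = dV/dr · dr/dt = 4πr² · 3
At r = 7: dV/dt = 588π cm³/s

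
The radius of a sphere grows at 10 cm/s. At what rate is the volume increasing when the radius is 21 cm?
17640π cm³/s

V = (4/3)πr³
dV/dt = dV/dr · dr/dt = 4πr² · 10
At r = 21: dV/dt = 17640π cm³/s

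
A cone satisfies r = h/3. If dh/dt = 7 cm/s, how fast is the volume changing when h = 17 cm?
2023π/9 cm³/s

V = (1/3)π(h/3)²h = πh³/27
dV/dt = πh²/9 · 7
At h = 17: dV/dt = 2023π/9 cm³/s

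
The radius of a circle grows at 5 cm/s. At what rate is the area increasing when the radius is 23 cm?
230π cm²/s

A = πr²
dA/dt = 2πr · dr/dt = 2π(23)(5) = 230π cm²/s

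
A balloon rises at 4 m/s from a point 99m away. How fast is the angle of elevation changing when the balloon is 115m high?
0.017198 rad/s

tan(θ) = y/99
sec²(θ) · dθ/dt = (1/99) · dy/dt
dθ/dt = cos²(θ)/99 · 4 = 99/(99² + 115²) · 4
dθ/dt = 0.017198 rad/s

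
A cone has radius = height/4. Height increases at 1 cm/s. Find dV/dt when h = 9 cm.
81π/16 cm³/s

V = (1/3)π(h/4)²h = πh³/48
dV/dt = πh²/16 · 1
At h = 9: dV/dt = 81π/16 cm³/s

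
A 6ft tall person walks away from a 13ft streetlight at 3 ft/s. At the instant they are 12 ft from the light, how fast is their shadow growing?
18/7 ft/s

By similar triangles: 13/(x+s) = 6/s
Solving: s = 6x/7
ds/dt = 6/7 · dx/dt = 6/7 · 3 = 18/7 ft/s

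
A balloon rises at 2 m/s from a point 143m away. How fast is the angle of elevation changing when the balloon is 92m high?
0.009892 rad/s

tan(θ) = y/143
sec²(θ) · dθ/dt = (1/143) · dy/dt
dθ/dt = cos²(θ)/143 · 2 = 143/(143² + 92²) · 2
dθ/dt = 0.009892 rad/s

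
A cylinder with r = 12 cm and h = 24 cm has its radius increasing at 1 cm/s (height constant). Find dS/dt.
96π cm²/s

S = 2πrh + 2πr² (lateral + bases)
dS/dt = (2πh + 4πr)·dr/dt = (2π·24 + 4π·12)·1
= 96π cm²/s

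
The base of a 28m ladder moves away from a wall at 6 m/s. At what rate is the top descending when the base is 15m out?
90√559/559 ≈ 3.807 m/s

x² + y² = 28²
2x·dx/dt + 2y·dy/dt = 0
dy/dt = -x/y · dx/dt = -15/√559 · 6 = -90√559/559 m/s
The top is descending at 90√559/559 ≈ 3.807 m/s.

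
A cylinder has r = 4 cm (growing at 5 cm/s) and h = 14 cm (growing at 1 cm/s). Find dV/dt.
576π cm³/s

V = πr²h
dV/dt = 2πrh·dr/dt + πr²·dh/dt
= 2π(4)(14)(5) + π(4)²(1)
= 576π cm³/s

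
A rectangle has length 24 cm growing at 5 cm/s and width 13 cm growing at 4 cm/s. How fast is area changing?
161 cm²/s

A = lw
dA/dt = w·dl/dt + l·dw/dt = 13·5 + 24·4 = 161 cm²/s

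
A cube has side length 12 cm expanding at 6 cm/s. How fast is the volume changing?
2592 cm³/s

V = s³
dV/dt = 3s² · ds/dt = 3·12²·6 = 2592 cm³/s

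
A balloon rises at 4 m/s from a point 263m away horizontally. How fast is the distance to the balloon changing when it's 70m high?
280√74069/74069 ≈ 1.029 m/s

z² = 263² + y²
z = √(263² + 70²) = √74069
dz/dt = y/z · dy/dt = 70/√74069 · 4 = 280√74069/74069 ≈ 1.029 m/s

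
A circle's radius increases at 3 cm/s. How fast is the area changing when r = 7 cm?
42π cm²/s

A = πr²
dA/dt = 2πr · dr/dt = 2π(7)(3) = 42π cm²/s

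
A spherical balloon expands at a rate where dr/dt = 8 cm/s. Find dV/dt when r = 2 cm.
128π cm³/s

V = (4/3)πr³
dV/dt = dV/dr · dr/dt = 4πr² · 8
At r = 2: dV/dt = 128π cm³/s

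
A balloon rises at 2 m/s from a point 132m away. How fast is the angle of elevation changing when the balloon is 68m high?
0.011974 rad/s

tan(θ) = y/132
sec²(θ) · dθ/dt = (1/132) · dy/dt
dθ/dt = cos²(θ)/132 · 2 = 132/(132² + 68²) · 2
dθ/dt = 0.011974 rad/s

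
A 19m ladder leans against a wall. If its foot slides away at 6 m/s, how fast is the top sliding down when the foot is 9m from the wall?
27√70/70 ≈ 3.227 m/s

x² + y² = 19²
2x·dx/dt + 2y·dy/dt = 0
dy/dt = -x/y · dx/dt = -9/(2√70) · 6 = -27√70/70 m/s
The top is descending at 27√70/70 ≈ 3.227 m/s.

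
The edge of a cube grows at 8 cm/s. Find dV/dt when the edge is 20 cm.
9600 cm³/s

V = s³
dV/dt = 3s² · ds/dt = 3·20²·8 = 9600 cm³/s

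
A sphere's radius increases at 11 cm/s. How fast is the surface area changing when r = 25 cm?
2200π cm²/s

S = 4πr²
dS/dt = dS/dr · dr/dt = 8πr · 11
At r = 25: dS/dt = 2200π cm²/s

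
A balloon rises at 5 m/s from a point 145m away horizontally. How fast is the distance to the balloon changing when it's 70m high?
70√1037/1037 ≈ 2.174 m/s

z² = 145² + y²
z = √(145² + 70²) = 5√1037
dz/dt = y/z · dy/dt = 70/(5√1037) · 5 = 70√1037/1037 ≈ 2.174 m/s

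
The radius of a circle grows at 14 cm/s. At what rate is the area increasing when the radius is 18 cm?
504π cm²/s

A = πr²
dA/dt = 2πr · dr/dt = 2π(18)(14) = 504π cm²/s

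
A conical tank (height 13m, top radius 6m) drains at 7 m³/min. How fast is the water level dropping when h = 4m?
1183/(576π) ≈ 0.6538 m/min

r/h = 6/13, so r = (6/13)h
V = (1/3)πr²h = (1/3)π((6/13)h)²h = (12/169)πh³
dV/dh = (36/169)πh²
dh/dt = (dV/dt)/(dV/dh) = -7/((36/169)π·4²) = -1183/(576π) m/min
The level is dropping at 1183/(576π) ≈ 0.6538 m/min.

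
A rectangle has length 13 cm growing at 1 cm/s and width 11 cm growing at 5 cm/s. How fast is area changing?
76 cm²/s

A = lw
dA/dt = w·dl/dt + l·dw/dt = 11·1 + 13·5 = 76 cm²/s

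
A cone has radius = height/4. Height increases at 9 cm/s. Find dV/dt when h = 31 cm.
8649π/16 cm³/s

V = (1/3)π(h/4)²h = πh³/48
dV/dt = πh²/16 · 9
At h = 31: dV/dt = 8649π/16 cm³/s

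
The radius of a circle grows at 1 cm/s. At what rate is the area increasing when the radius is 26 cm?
52π cm²/s

A = πr²
dA/dt = 2πr · dr/dt = 2π(26)(1) = 52π cm²/s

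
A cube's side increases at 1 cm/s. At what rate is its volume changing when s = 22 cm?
1452 cm³/s

V = s³
dV/dt = 3s² · ds/dt = 3·22²·1 = 1452 cm³/s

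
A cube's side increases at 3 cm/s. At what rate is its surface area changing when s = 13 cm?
468 cm²/s

A = 6s²
dA/dt = 12s · ds/dt = 12·13·3 = 468 cm²/s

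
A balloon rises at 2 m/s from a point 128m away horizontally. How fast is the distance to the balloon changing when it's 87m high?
174√23953/23953 ≈ 1.124 m/s

z² = 128² + y²
z = √(128² + 87²) = √23953
dz/dt = y/z · dy/dt = 87/√23953 · 2 = 174√23953/23953 ≈ 1.124 m/s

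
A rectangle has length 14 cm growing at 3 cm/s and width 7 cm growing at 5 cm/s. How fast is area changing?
91 cm²/s

A = lw
dA/dt = w·dl/dt + l·dw/dt = 7·3 + 14·5 = 91 cm²/s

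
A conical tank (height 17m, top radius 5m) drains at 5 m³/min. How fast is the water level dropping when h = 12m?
289/(720π) ≈ 0.1278 m/min

r/h = 5/17, so r = (5/17)h
V = (1/3)πr²h = (1/3)π((5/17)h)²h = (25/867)πh³
dV/dh = (25/289)πh²
dh/dt = (dV/dt)/(dV/dh) = -5/((25/289)π·12²) = -289/(720π) m/min
The level is dropping at 289/(720π) ≈ 0.1278 m/min.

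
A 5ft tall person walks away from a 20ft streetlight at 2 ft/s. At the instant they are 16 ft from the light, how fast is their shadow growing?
2/3 ft/s

By similar triangles: 20/(x+s) = 5/s
Solving: s = 5x/15
ds/dt = 5/15 · dx/dt = 1/3 · 2 = 2/3 ft/s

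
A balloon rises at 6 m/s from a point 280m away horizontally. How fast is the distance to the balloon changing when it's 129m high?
774√95041/95041 ≈ 2.511 m/s

z² = 280² + y²
z = √(280² + 129²) = √95041
dz/dt = y/z · dy/dt = 129/√95041 · 6 = 774√95041/95041 ≈ 2.511 m/s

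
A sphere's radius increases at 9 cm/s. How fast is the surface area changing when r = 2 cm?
144π cm²/s

S = 4πr²
dS/dt = dS/dr · dr/dt = 8πr · 9
At r = 2: dS/dt = 144π cm²/s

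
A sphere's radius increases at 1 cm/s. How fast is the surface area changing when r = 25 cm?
200π cm²/s

S = 4πr²
dS/dt = dS/dr · dr/dt = 8πr · 1
At r = 25: dS/dt = 200π cm²/s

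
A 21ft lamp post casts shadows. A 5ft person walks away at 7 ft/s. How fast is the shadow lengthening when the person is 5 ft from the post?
35/16 ft/s

By similar triangles: 21/(x+s) = 5/s
Solving: s = 5x/16
ds/dt = 5/16 · dx/dt = 5/16 · 7 = 35/16 ft/s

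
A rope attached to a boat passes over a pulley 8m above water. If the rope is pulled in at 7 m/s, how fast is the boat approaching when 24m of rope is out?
21√2/4 ≈ 7.425 m/s

rope² = x² + 8²
x = √(24² - 8²) = 16√2
dx/dt = (rope/x) · d(rope)/dt = (24/(16√2)) · (-7) = -21√2/4 m/s
The boat approaches at 21√2/4 ≈ 7.425 m/s.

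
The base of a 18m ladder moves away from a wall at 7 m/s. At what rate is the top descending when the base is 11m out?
11√203/29 ≈ 5.404 m/s

x² + y² = 18²
2x·dx/dt + 2y·dy/dt = 0
dy/dt = -x/y · dx/dt = -11/√203 · 7 = -11√203/29 m/s
The top is descending at 11√203/29 ≈ 5.404 m/s.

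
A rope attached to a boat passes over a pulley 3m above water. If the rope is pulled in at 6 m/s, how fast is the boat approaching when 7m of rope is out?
21√10/10 ≈ 6.641 m/s

rope² = x² + 3²
x = √(7² - 3²) = 2√10
dx/dt = (rope/x) · d(rope)/dt = (7/(2√10)) · (-6) = -21√10/10 m/s
The boat approaches at 21√10/10 ≈ 6.641 m/s.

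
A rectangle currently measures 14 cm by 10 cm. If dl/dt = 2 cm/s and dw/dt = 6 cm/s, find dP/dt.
16 cm/s

P = 2(l + w)
dP/dt = 2(dl/dt + dw/dt) = 2(2 + 6) = 16 cm/s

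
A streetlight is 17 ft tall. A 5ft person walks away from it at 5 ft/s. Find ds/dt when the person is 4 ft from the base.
25/12 ft/s

By similar triangles: 17/(x+s) = 5/s
Solving: s = 5x/12
ds/dt = 5/12 · dx/dt = 5/12 · 5 = 25/12 ft/s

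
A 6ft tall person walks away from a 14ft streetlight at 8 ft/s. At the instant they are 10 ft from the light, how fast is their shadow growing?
6 ft/s

By similar triangles: 14/(x+s) = 6/s
Solving: s = 6x/8
ds/dt = 6/8 · dx/dt = 3/4 · 8 = 6 ft/s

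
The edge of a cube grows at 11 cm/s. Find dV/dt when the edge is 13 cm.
5577 cm³/s

V = s³
dV/dt = 3s² · ds/dt = 3·13²·11 = 5577 cm³/s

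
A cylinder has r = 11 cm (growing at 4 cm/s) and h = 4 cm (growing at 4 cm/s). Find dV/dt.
836π cm³/s

V = πr²h
dV/dt = 2πrh·dr/dt + πr²·dh/dt
= 2π(11)(4)(4) + π(11)²(4)
= 836π cm³/s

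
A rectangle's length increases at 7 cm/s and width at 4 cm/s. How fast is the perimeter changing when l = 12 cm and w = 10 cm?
22 cm/s

P = 2(l + w)
dP/dt = 2(dl/dt + dw/dt) = 2(7 + 4) = 22 cm/s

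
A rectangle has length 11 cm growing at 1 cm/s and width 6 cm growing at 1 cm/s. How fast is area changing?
17 cm²/s

A = lw
dA/dt = w·dl/dt + l·dw/dt = 6·1 + 11·1 = 17 cm²/s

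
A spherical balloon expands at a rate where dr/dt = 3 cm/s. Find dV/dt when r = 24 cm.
6912π cm³/s

V = (4/3)πr³
dV/dt = dV/dr · dr/dt = 4πr² · 3
At r = 24: dV/dt = 6912π cm³/s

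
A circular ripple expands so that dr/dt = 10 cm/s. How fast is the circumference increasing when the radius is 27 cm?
20π cm/s

C = 2πr
dC/dt = 2π · dr/dt = 2π · 10 = 20π cm/s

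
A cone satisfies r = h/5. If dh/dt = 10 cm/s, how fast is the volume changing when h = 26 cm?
1352π/5 cm³/s

V = (1/3)π(h/5)²h = πh³/75
dV/dt = πh²/25 · 10
At h = 26: dV/dt = 1352π/5 cm³/s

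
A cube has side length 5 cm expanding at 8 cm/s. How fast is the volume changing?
600 cm³/s

V = s³
dV/dt = 3s² · ds/dt = 3·5²·8 = 600 cm³/s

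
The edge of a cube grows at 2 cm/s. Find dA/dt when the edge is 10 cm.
240 cm²/s

A = 6s²
dA/dt = 12s · ds/dt = 12·10·2 = 240 cm²/s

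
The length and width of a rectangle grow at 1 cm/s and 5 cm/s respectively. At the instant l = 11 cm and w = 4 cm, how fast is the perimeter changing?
12 cm/s

P = 2(l + w)
dP/dt = 2(dl/dt + dw/dt) = 2(1 + 5) = 12 cm/s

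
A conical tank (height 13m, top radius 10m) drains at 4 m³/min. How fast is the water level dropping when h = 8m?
169/(1600π) ≈ 0.03362 m/min

r/h = 10/13, so r = (10/13)h
V = (1/3)πr²h = (1/3)π((10/13)h)²h = (100/507)πh³
dV/dh = (100/169)πh²
dh/dt = (dV/dt)/(dV/dh) = -4/((100/169)π·8²) = -169/(1600π) m/min
The level is dropping at 169/(1600π) ≈ 0.03362 m/min.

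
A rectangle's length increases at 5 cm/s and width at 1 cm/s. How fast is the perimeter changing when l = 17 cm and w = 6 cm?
12 cm/s

P = 2(l + w)
dP/dt = 2(dl/dt + dw/dt) = 2(5 + 1) = 12 cm/s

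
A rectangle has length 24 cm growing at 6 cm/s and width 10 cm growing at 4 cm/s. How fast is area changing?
156 cm²/s

A = lw
dA/dt = w·dl/dt + l·dw/dt = 10·6 + 24·4 = 156 cm²/s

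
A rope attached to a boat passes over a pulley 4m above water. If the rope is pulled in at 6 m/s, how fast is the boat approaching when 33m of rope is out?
198√1073/1073 ≈ 6.045 m/s

rope² = x² + 4²
x = √(33² - 4²) = √1073
dx/dt = (rope/x) · d(rope)/dt = (33/√1073) · (-6) = -198√1073/1073 m/s
The boat approaches at 198√1073/1073 ≈ 6.045 m/s.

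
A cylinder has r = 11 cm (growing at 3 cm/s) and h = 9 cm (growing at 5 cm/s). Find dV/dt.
1199π cm³/s

V = πr²h
dV/dt = 2πrh·dr/dt + πr²·dh/dt
= 2π(11)(9)(3) + π(11)²(5)
= 1199π cm³/s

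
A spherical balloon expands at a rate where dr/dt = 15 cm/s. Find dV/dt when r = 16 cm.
15360π cm³/s

V = (4/3)πr³
dV/dt = dV/dr · dr/dt = 4πr² · 15
At r = 16: dV/dt = 15360π cm³/s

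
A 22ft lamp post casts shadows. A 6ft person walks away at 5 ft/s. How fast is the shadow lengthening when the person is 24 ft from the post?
15/8 ft/s

By similar triangles: 22/(x+s) = 6/s
Solving: s = 6x/16
ds/dt = 6/16 · dx/dt = 3/8 · 5 = 15/8 ft/s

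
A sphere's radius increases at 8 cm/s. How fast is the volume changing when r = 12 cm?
4608π cm³/s

V = (4/3)πr³
dV/dt = dV/dr · dr/dt = 4πr² · 8
At r = 12: dV/dt = 4608π cm³/s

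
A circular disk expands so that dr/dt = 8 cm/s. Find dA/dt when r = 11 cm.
176π cm²/s

A = πr²
dA/dt = 2πr · dr/dt = 2π(11)(8) = 176π cm²/s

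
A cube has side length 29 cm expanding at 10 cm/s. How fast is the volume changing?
25230 cm³/s

V = s³
dV/dt = 3s² · ds/dt = 3·29²·10 = 25230 cm³/s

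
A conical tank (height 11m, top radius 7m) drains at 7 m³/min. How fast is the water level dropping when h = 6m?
121/(252π) ≈ 0.1528 m/min

r/h = 7/11, so r = (7/11)h
V = (1/3)πr²h = (1/3)π((7/11)h)²h = (49/363)πh³
dV/dh = (49/121)πh²
dh/dt = (dV/dt)/(dV/dh) = -7/((49/121)π·6²) = -121/(252π) m/min
The level is dropping at 121/(252π) ≈ 0.1528 m/min.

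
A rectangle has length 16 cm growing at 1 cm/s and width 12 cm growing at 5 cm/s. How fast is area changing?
92 cm²/s

A = lw
dA/dt = w·dl/dt + l·dw/dt = 12·1 + 16·5 = 92 cm²/s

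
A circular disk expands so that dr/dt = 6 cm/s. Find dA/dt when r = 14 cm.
168π cm²/s

A = πr²
dA/dt = 2πr · dr/dt = 2π(14)(6) = 168π cm²/s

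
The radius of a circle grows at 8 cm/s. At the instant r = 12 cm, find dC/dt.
16π cm/s

C = 2πr
dC/dt = 2π · dr/dt = 2π · 8 = 16π cm/s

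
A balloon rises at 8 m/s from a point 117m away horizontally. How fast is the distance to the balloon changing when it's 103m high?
412√24298/12149 ≈ 5.286 m/s

z² = 117² + y²
z = √(117² + 103²) = √24298
dz/dt = y/z · dy/dt = 103/√24298 · 8 = 412√24298/12149 ≈ 5.286 m/s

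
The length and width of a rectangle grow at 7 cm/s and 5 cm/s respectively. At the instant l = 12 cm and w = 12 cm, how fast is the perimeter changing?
24 cm/s

P = 2(l + w)
dP/dt = 2(dl/dt + dw/dt) = 2(7 + 5) = 24 cm/s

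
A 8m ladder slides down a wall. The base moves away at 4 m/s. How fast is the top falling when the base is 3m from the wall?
12√55/55 ≈ 1.618 m/s

x² + y² = 8²
2x·dx/dt + 2y·dy/dt = 0
dy/dt = -x/y · dx/dt = -3/√55 · 4 = -12√55/55 m/s
The top is descending at 12√55/55 ≈ 1.618 m/s.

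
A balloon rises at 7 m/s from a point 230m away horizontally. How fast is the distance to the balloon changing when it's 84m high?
294√14989/14989 ≈ 2.401 m/s

z² = 230² + y²
z = √(230² + 84²) = 2√14989
dz/dt = y/z · dy/dt = 84/(2√14989) · 7 = 294√14989/14989 ≈ 2.401 m/s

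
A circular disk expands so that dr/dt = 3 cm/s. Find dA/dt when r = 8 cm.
48π cm²/s

A = πr²
dA/dt = 2πr · dr/dt = 2π(8)(3) = 48π cm²/s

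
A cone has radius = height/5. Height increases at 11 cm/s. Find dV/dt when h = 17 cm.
3179π/25 cm³/s

V = (1/3)π(h/5)²h = πh³/75
dV/dt = πh²/25 · 11
At h = 17: dV/dt = 3179π/25 cm³/s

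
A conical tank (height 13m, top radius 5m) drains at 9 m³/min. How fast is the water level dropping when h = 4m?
1521/(400π) ≈ 1.21 m/min

r/h = 5/13, so r = (5/13)h
V = (1/3)πr²h = (1/3)π((5/13)h)²h = (25/507)πh³
dV/dh = (25/169)πh²
dh/dt = (dV/dt)/(dV/dh) = -9/((25/169)π·4²) = -1521/(400π) m/min
The level is dropping at 1521/(400π) ≈ 1.21 m/min.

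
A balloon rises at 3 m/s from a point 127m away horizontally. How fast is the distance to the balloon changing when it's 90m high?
270√24229/24229 ≈ 1.735 m/s

z² = 127² + y²
z = √(127² + 90²) = √24229
dz/dt = y/z · dy/dt = 90/√24229 · 3 = 270√24229/24229 ≈ 1.735 m/s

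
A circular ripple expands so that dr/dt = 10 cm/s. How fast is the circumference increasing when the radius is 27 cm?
20π cm/s

C = 2πr
dC/dt = 2π · dr/dt = 2π · 10 = 20π cm/s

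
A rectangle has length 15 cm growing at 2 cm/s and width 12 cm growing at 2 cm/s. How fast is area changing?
54 cm²/s

A = lw
dA/dt = w·dl/dt + l·dw/dt = 12·2 + 15·2 = 54 cm²/s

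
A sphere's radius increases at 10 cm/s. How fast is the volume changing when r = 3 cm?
360π cm³/s

V = (4/3)πr³
dV/dt = dV/dr · dr/dt = 4πr² · 10
At r = 3: dV/dt = 360π cm³/s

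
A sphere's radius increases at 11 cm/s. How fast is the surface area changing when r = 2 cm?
176π cm²/s

S = 4πr²
dS/dt = dS/dr · dr/dt = 8πr · 11
At r = 2: dS/dt = 176π cm²/s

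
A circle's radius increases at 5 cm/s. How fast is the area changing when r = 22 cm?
220π cm²/s

A = πr²
dA/dt = 2πr · dr/dt = 2π(22)(5) = 220π cm²/s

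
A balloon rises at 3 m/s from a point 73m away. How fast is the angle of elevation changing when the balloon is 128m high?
0.010086 rad/s

tan(θ) = y/73
sec²(θ) · dθ/dt = (1/73) · dy/dt
dθ/dt = cos²(θ)/73 · 3 = 73/(73² + 128²) · 3
dθ/dt = 0.010086 rad/s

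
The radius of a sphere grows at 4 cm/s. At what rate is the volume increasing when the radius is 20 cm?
6400π cm³/s

V = (4/3)πr³
dV/dt = dV/dr · dr/dt = 4πr² · 4
At r = 20: dV/dt = 6400π cm³/s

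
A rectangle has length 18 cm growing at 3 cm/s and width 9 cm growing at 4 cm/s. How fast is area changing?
99 cm²/s

A = lw
dA/dt = w·dl/dt + l·dw/dt = 9·3 + 18·4 = 99 cm²/s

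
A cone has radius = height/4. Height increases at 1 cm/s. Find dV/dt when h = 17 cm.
289π/16 cm³/s

V = (1/3)π(h/4)²h = πh³/48
dV/dt = πh²/16 · 1
At h = 17: dV/dt = 289π/16 cm³/s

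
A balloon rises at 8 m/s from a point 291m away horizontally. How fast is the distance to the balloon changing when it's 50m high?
400√87181/87181 ≈ 1.355 m/s

z² = 291² + y²
z = √(291² + 50²) = √87181
dz/dt = y/z · dy/dt = 50/√87181 · 8 = 400√87181/87181 ≈ 1.355 m/s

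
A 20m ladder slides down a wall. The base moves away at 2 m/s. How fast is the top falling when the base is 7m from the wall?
14√39/117 ≈ 0.7473 m/s

x² + y² = 20²
2x·dx/dt + 2y·dy/dt = 0
dy/dt = -x/y · dx/dt = -7/(3√39) · 2 = -14√39/117 m/s
The top is descending at 14√39/117 ≈ 0.7473 m/s.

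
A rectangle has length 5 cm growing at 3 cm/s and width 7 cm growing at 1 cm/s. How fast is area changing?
26 cm²/s

A = lw
dA/dt = w·dl/dt + l·dw/dt = 7·3 + 5·1 = 26 cm²/s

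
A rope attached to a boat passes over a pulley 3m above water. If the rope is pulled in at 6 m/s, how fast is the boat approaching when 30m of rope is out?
20√11/11 ≈ 6.03 m/s

rope² = x² + 3²
x = √(30² - 3²) = 9√11
dx/dt = (rope/x) · d(rope)/dt = (30/(9√11)) · (-6) = -20√11/11 m/s
The boat approaches at 20√11/11 ≈ 6.03 m/s.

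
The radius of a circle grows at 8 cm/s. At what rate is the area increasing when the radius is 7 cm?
112π cm²/s

A = πr²
dA/dt = 2πr · dr/dt = 2π(7)(8) = 112π cm²/s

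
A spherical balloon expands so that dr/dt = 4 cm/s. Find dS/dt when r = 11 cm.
352π cm²/s

S = 4πr²
dS/dt = dS/dr · dr/dt = 8πr · 4
At r = 11: dS/dt = 352π cm²/s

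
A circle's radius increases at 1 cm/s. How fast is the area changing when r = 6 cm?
12π cm²/s

A = πr²
dA/dt = 2πr · dr/dt = 2π(6)(1) = 12π cm²/s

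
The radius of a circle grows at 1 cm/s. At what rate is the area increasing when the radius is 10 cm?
20π cm²/s

A = πr²
dA/dt = 2πr · dr/dt = 2π(10)(1) = 20π cm²/s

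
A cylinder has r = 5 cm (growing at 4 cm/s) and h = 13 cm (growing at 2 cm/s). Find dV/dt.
570π cm³/s

V = πr²h
dV/dt = 2πrh·dr/dt + πr²·dh/dt
= 2π(5)(13)(4) + π(5)²(2)
= 570π cm³/s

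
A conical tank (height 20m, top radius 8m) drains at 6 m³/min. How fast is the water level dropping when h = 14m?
75/(392π) ≈ 0.0609 m/min

r/h = 8/20, so r = (2/5)h
V = (1/3)πr²h = (1/3)π((2/5)h)²h = (4/75)πh³
dV/dh = (4/25)πh²
dh/dt = (dV/dt)/(dV/dh) = -6/((4/25)π·14²) = -75/(392π) m/min
The level is dropping at 75/(392π) ≈ 0.0609 m/min.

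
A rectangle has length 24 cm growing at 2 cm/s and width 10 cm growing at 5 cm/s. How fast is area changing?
140 cm²/s

A = lw
dA/dt = w·dl/dt + l·dw/dt = 10·2 + 24·5 = 140 cm²/s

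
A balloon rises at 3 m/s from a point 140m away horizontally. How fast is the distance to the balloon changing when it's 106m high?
159√7709/7709 ≈ 1.811 m/s

z² = 140² + y²
z = √(140² + 106²) = 2√7709
dz/dt = y/z · dy/dt = 106/(2√7709) · 3 = 159√7709/7709 ≈ 1.811 m/s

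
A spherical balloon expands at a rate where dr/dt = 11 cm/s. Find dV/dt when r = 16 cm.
11264π cm³/s

V = (4/3)πr³
dV/dt = dV/dr · dr/dt = 4πr² · 11
At r = 16: dV/dt = 11264π cm³/s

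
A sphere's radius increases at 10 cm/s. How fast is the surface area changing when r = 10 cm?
800π cm²/s

S = 4πr²
dS/dt = dS/dr · dr/dt = 8πr · 10
At r = 10: dS/dt = 800π cm²/s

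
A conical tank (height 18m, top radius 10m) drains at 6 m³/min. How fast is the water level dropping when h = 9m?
6/(25π) ≈ 0.07639 m/min

r/h = 10/18, so r = (5/9)h
V = (1/3)πr²h = (1/3)π((5/9)h)²h = (25/243)πh³
dV/dh = (25/81)πh²
dh/dt = (dV/dt)/(dV/dh) = -6/((25/81)π·9²) = -6/(25π) m/min
The level is dropping at 6/(25π) ≈ 0.07639 m/min.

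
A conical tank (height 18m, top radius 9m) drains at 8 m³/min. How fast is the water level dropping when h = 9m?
32/(81π) ≈ 0.1258 m/min

r/h = 9/18, so r = (1/2)h
V = (1/3)πr²h = (1/3)π((1/2)h)²h = (1/12)πh³
dV/dh = (1/4)πh²
dh/dt = (dV/dt)/(dV/dh) = -8/((1/4)π·9²) = -32/(81π) m/min
The level is dropping at 32/(81π) ≈ 0.1258 m/min.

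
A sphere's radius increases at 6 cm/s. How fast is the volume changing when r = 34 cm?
27744π cm³/s

V = (4/3)πr³
dV/dt = dV/dr · dr/dt = 4πr² · 6
At r = 34: dV/dt = 27744π cm³/s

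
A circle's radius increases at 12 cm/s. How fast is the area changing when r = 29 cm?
696π cm²/s

A = πr²
dA/dt = 2πr · dr/dt = 2π(29)(12) = 696π cm²/s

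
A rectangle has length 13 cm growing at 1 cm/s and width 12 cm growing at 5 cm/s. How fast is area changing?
77 cm²/s

A = lw
dA/dt = w·dl/dt + l·dw/dt = 12·1 + 13·5 = 77 cm²/s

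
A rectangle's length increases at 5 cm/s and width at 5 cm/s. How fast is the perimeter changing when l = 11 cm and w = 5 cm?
20 cm/s

P = 2(l + w)
dP/dt = 2(dl/dt + dw/dt) = 2(5 + 5) = 20 cm/s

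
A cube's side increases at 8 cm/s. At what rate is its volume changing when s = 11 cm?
2904 cm³/s

V = s³
dV/dt = 3s² · ds/dt = 3·11²·8 = 2904 cm³/s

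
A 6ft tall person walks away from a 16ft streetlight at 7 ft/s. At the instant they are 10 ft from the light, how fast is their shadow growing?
21/5 ft/s

By similar triangles: 16/(x+s) = 6/s
Solving: s = 6x/10
ds/dt = 6/10 · dx/dt = 3/5 · 7 = 21/5 ft/s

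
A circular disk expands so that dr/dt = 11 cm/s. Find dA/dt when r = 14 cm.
308π cm²/s

A = πr²
dA/dt = 2πr · dr/dt = 2π(14)(11) = 308π cm²/s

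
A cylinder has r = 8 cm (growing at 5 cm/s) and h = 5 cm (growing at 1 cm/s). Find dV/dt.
464π cm³/s

V = πr²h
dV/dt = 2πrh·dr/dt + πr²·dh/dt
= 2π(8)(5)(5) + π(8)²(1)
= 464π cm³/s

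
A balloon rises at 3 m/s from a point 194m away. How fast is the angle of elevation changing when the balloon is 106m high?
0.011909 rad/s

tan(θ) = y/194
sec²(θ) · dθ/dt = (1/194) · dy/dt
dθ/dt = cos²(θ)/194 · 3 = 194/(194² + 106²) · 3
dθ/dt = 0.011909 rad/s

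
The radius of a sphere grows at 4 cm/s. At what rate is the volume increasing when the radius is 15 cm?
3600π cm³/s

V = (4/3)πr³
dV/dt = dV/dr · dr/dt = 4πr² · 4
At r = 15: dV/dt = 3600π cm³/s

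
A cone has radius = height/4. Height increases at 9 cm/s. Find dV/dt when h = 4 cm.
9π cm³/s

V = (1/3)π(h/4)²h = πh³/48
dV/dt = πh²/16 · 9
At h = 4: dV/dt = 9π cm³/s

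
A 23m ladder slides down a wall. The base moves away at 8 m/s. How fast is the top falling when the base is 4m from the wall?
32√57/171 ≈ 1.413 m/s

x² + y² = 23²
2x·dx/dt + 2y·dy/dt = 0
dy/dt = -x/y · dx/dt = -4/(3√57) · 8 = -32√57/171 m/s
The top is descending at 32√57/171 ≈ 1.413 m/s.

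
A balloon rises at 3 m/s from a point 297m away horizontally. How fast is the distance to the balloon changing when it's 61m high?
183√91930/91930 ≈ 0.6036 m/s

z² = 297² + y²
z = √(297² + 61²) = √91930
dz/dt = y/z · dy/dt = 61/√91930 · 3 = 183√91930/91930 ≈ 0.6036 m/s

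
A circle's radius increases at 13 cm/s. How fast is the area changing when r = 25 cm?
650π cm²/s

A = πr²
dA/dt = 2πr · dr/dt = 2π(25)(13) = 650π cm²/s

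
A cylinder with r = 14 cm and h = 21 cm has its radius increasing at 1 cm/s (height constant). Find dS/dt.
98π cm²/s

S = 2πrh + 2πr² (lateral + bases)
dS/dt = (2πh + 4πr)·dr/dt = (2π·21 + 4π·14)·1
= 98π cm²/s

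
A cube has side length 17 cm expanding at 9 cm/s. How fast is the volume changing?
7803 cm³/s

V = s³
dV/dt = 3s² · ds/dt = 3·17²·9 = 7803 cm³/s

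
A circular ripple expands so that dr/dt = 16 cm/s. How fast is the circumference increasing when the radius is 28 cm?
32π cm/s

C = 2πr
dC/dt = 2π · dr/dt = 2π · 16 = 32π cm/s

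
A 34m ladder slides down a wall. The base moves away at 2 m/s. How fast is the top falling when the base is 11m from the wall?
22√115/345 ≈ 0.6838 m/s

x² + y² = 34²
2x·dx/dt + 2y·dy/dt = 0
dy/dt = -x/y · dx/dt = -11/(3√115) · 2 = -22√115/345 m/s
The top is descending at 22√115/345 ≈ 0.6838 m/s.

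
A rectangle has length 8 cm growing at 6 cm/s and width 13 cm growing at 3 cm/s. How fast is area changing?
102 cm²/s

A = lw
dA/dt = w·dl/dt + l·dw/dt = 13·6 + 8·3 = 102 cm²/s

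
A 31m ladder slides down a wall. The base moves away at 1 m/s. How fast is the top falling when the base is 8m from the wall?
8√897/897 ≈ 0.2671 m/s

x² + y² = 31²
2x·dx/dt + 2y·dy/dt = 0
dy/dt = -x/y · dx/dt = -8/√897 · 1 = -8√897/897 m/s
The top is descending at 8√897/897 ≈ 0.2671 m/s.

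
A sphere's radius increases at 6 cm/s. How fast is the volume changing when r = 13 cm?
4056π cm³/s

V = (4/3)πr³
dV/dt = dV/dr · dr/dt = 4πr² · 6
At r = 13: dV/dt = 4056π cm³/s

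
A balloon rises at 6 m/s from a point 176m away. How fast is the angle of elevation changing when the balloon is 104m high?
0.025268 rad/s

tan(θ) = y/176
sec²(θ) · dθ/dt = (1/176) · dy/dt
dθ/dt = cos²(θ)/176 · 6 = 176/(176² + 104²) · 6
dθ/dt = 0.025268 rad/s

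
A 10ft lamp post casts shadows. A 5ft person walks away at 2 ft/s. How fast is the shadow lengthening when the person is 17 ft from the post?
2 ft/s

By similar triangles: 10/(x+s) = 5/s
Solving: s = 5x/5
ds/dt = 5/5 · dx/dt = 1 · 2 = 2 ft/s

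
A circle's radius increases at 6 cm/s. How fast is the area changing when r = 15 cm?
180π cm²/s

A = πr²
dA/dt = 2πr · dr/dt = 2π(15)(6) = 180π cm²/s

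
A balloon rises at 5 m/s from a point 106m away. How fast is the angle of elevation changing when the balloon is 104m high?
0.024034 rad/s

tan(θ) = y/106
sec²(θ) · dθ/dt = (1/106) · dy/dt
dθ/dt = cos²(θ)/106 · 5 = 106/(106² + 104²) · 5
dθ/dt = 0.024034 rad/s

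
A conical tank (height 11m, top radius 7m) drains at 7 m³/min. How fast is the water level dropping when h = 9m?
121/(567π) ≈ 0.06793 m/min

r/h = 7/11, so r = (7/11)h
V = (1/3)πr²h = (1/3)π((7/11)h)²h = (49/363)πh³
dV/dh = (49/121)πh²
dh/dt = (dV/dt)/(dV/dh) = -7/((49/121)π·9²) = -121/(567π) m/min
The level is dropping at 121/(567π) ≈ 0.06793 m/min.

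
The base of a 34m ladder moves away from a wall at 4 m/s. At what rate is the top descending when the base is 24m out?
48√145/145 ≈ 3.986 m/s

x² + y² = 34²
2x·dx/dt + 2y·dy/dt = 0
dy/dt = -x/y · dx/dt = -24/(2√145) · 4 = -48√145/145 m/s
The top is descending at 48√145/145 ≈ 3.986 m/s.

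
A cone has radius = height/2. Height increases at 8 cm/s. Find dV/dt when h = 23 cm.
1058π cm³/s

V = (1/3)π(h/2)²h = πh³/12
dV/dt = πh²/4 · 8
At h = 23: dV/dt = 1058π cm³/s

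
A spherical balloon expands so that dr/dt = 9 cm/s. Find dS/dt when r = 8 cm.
576π cm²/s

S = 4πr²
dS/dt = dS/dr · dr/dt = 8πr · 9
At r = 8: dS/dt = 576π cm²/s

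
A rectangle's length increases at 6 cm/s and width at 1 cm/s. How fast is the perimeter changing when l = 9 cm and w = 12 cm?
14 cm/s

P = 2(l + w)
dP/dt = 2(dl/dt + dw/dt) = 2(6 + 1) = 14 cm/s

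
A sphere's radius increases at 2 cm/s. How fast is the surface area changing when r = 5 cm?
80π cm²/s

S = 4πr²
dS/dt = dS/dr · dr/dt = 8πr · 2
At r = 5: dS/dt = 80π cm²/s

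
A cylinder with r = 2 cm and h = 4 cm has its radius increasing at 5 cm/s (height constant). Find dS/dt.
80π cm²/s

S = 2πrh + 2πr² (lateral + bases)
dS/dt = (2πh + 4πr)·dr/dt = (2π·4 + 4π·2)·5
= 80π cm²/s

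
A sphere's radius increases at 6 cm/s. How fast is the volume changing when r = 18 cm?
7776π cm³/s

V = (4/3)πr³
dV/dt = dV/dr · dr/dt = 4πr² · 6
At r = 18: dV/dt = 7776π cm³/s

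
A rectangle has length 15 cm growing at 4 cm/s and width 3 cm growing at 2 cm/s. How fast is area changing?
42 cm²/s

A = lw
dA/dt = w·dl/dt + l·dw/dt = 3·4 + 15·2 = 42 cm²/s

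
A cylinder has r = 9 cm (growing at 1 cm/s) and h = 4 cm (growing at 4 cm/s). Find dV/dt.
396π cm³/s

V = πr²h
dV/dt = 2πrh·dr/dt + πr²·dh/dt
= 2π(9)(4)(1) + π(9)²(4)
= 396π cm³/s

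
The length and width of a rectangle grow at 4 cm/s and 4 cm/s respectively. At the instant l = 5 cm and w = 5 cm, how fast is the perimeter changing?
16 cm/s

P = 2(l + w)
dP/dt = 2(dl/dt + dw/dt) = 2(4 + 4) = 16 cm/s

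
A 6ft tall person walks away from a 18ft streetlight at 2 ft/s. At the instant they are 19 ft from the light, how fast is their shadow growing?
1 ft/s

By similar triangles: 18/(x+s) = 6/s
Solving: s = 6x/12
ds/dt = 6/12 · dx/dt = 1/2 · 2 = 1 ft/s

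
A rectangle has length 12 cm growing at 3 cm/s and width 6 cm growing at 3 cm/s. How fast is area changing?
54 cm²/s

A = lw
dA/dt = w·dl/dt + l·dw/dt = 6·3 + 12·3 = 54 cm²/s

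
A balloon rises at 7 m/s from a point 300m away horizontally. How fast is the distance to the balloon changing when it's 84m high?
49√674/674 ≈ 1.887 m/s

z² = 300² + y²
z = √(300² + 84²) = 12√674
dz/dt = y/z · dy/dt = 84/(12√674) · 7 = 49√674/674 ≈ 1.887 m/s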